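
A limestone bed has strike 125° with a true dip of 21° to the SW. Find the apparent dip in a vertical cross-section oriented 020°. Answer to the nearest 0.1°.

The section lies 75° from the strike.
tan(apparent dip) = tan 21° · sin 75° = 0.3708
apparent dip = arctan 0.3708 = 20.34°

20.3°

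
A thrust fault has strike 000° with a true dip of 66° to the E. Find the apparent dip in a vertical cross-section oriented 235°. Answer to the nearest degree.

The section lies 55° from the strike.
tan α = tan 66° × sin 55° = 2.2460 × 0.8192 = 1.8398
apparent dip = arctan 1.8398 = 61.47°

61°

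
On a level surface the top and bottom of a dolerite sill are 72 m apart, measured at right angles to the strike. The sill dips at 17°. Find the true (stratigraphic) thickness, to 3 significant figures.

21.1 m

True thickness t = w · sin(dip) = 72 × sin 17°
t = 72 × 0.2924 = 21.051 m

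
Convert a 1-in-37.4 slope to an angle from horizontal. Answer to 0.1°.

tan θ = 1/37.4 = 0.0267
θ = arctan(0.0267) = 1.53°

1.5°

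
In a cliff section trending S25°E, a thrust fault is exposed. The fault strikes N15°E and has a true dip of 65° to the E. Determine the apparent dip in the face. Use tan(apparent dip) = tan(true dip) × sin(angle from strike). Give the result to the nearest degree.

The section lies 40° from the strike.
tan(apparent dip) = tan 65° · sin 40° = 1.3785
α = arctan(1.3785) = 54.04°

54°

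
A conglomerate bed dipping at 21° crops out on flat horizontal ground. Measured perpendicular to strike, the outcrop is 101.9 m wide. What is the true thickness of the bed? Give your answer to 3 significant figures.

36.5 m

True thickness t = w · sin(dip) = 101.9 × sin 21°
t = 101.9 × 0.3584 = 36.518 m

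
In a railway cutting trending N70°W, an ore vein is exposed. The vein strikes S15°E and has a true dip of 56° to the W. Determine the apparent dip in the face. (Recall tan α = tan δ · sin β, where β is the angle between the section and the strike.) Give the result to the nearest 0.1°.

Angle between strike (S15°E) and section (N70°W): β = 55°.
tan(apparent dip) = tan 56° · sin 55° = 1.2144
α = arctan(1.2144) = 50.53°

50.5°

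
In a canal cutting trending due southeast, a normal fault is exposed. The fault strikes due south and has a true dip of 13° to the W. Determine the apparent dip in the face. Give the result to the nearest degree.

The section lies 45° from the strike.
tan α = tan 13° × sin 45° = 0.2309 × 0.7071 = 0.1632
apparent dip = arctan 0.1632 = 9.27°

9°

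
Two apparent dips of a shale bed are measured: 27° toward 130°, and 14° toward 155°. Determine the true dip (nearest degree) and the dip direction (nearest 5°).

Each apparent-dip line lies in the plane. As unit vectors (x east, y north, z up), v₁ plunges 27°→130° and v₂ plunges 14°→155°.
n = v₁ × v₂ = (0.261, 0.021, 0.365) (taken with n_z > 0).
tan δ = √(n_x²+n_y²)/n_z = 0.262/0.365, so δ = 35.6°.
The horizontal component of n points toward azimuth atan2(n_x, n_y) = 85°, the dip direction.

true dip 36°, dip direction 085°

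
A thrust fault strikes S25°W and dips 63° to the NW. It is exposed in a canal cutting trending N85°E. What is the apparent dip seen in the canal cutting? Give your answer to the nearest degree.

The section lies 60° from the strike.
tan α = tan 63° × sin 60° = 1.9626 × 0.8660 = 1.6997
apparent dip = arctan 1.6997 = 59.53°

60°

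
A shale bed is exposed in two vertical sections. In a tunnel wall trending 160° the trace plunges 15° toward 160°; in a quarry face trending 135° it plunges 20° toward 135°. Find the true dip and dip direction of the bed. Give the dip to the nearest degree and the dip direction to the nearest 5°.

The two traces are lines in the plane: v₁ = (sin 160°·cos 15°, cos 160°·cos 15°, −sin 15°), v₂ = (sin 135°·cos 20°, cos 135°·cos 20°, −sin 20°).
Cross product v₁ × v₂ gives the pole to the plane: n ∝ (0.138, -0.059, 0.384).
True dip = arccos(n_z / |n|) = arccos(0.9309) = 21.4°.
Dip direction = azimuth of (n_x, n_y) = atan2(0.138, -0.059) = 113°.

true dip 21°, dip direction 115°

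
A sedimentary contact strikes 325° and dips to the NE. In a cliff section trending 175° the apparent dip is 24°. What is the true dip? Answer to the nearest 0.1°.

The section is 30° from the strike.
tan(true dip) = tan 24° / sin 30° = 0.8905
δ = arctan(0.8905) = 41.68°

41.7°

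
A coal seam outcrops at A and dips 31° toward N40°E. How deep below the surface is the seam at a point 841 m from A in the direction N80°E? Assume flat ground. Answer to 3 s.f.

The hole lies 40° from the dip direction, so the down-dip offset is 841 × cos 40° = 644.24 m.
Depth = down-dip offset × tan(dip) = 644.24 × tan 31° = 644.24 × 0.6009
Depth = 387.10 m

387 m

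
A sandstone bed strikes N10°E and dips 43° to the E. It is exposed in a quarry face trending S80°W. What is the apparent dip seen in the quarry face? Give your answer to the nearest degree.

Angle between strike (N10°E) and section (S80°W): β = 70°.
tan(apparent dip) = tan 43° · sin 70° = 0.8763
apparent dip = arctan 0.8763 = 41.23°

41°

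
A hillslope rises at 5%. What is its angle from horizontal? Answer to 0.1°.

2.9°

tan θ = 5/100 = 0.0500
θ = arctan(0.0500) = 2.86°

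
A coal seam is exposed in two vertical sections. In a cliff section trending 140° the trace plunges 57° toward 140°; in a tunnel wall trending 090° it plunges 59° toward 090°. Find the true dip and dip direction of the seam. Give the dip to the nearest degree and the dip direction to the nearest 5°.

true dip 61°, dip direction 110°

Each apparent-dip line lies in the plane. As unit vectors (x east, y north, z up), v₁ plunges 57°→140° and v₂ plunges 59°→090°.
The plane normal is n = v₁ × v₂ ∝ (0.358, -0.132, 0.215).
True dip = arccos(n_z / |n|) = arccos(0.4911) = 60.6°.
Dip direction = azimuth of (n_x, n_y) = atan2(0.358, -0.132) = 110°.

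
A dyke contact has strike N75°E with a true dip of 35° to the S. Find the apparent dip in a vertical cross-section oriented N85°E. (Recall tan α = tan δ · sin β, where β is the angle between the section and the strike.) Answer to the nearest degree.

7°

The section lies 10° from the strike.
tan α = tan 35° × sin 10° = 0.7002 × 0.1736 = 0.1216
apparent dip = arctan 0.1216 = 6.93°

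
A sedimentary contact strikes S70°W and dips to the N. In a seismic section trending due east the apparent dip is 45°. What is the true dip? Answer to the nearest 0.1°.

The section is 20° from the strike.
tan δ = tan α / sin β = tan 45° / sin 20° = 1.0000 / 0.3420 = 2.9238
true dip = arctan 2.9238 = 71.12°

71.1°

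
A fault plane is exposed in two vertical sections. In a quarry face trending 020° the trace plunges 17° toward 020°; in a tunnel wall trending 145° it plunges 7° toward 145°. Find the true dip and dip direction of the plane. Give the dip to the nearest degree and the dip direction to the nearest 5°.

Each apparent-dip line lies in the plane. As unit vectors (x east, y north, z up), v₁ plunges 17°→020° and v₂ plunges 7°→145°.
n = v₁ × v₂ = (0.347, 0.127, 0.778) (taken with n_z > 0).
Dip δ = arctan(|n_h|/n_z) = arctan(0.370/0.778) = 25.4°.
Dip direction = atan2(0.347, 0.127) = 70° (azimuth of n's horizontal projection).

true dip 25°, dip direction 070°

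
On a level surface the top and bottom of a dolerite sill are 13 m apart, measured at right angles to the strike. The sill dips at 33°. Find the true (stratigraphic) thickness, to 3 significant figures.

True thickness t = w · sin(dip) = 13 × sin 33°
t = 13 × 0.5446 = 7.080 m

7.08 m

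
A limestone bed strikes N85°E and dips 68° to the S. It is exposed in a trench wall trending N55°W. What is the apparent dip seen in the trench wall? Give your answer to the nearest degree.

Angle between strike (N85°E) and section (N55°W): β = 40°.
tan α = tan 68° × sin 40° = 2.4751 × 0.6428 = 1.5910
α = arctan(1.5910) = 57.85°

58°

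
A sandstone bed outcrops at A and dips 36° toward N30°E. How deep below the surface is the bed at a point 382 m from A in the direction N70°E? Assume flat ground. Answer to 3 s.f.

213 m

The hole lies 40° from the dip direction, so the down-dip offset is 382 × cos 40° = 292.63 m.
Depth = down-dip offset × tan(dip) = 292.63 × tan 36° = 292.63 × 0.7265
Depth = 212.61 m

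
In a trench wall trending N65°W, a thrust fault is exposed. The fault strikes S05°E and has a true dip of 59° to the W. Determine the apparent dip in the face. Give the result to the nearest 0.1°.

55.2°

The section lies 60° from the strike.
tan α = tan 59° × sin 60° = 1.6643 × 0.8660 = 1.4413
α = arctan(1.4413) = 55.25°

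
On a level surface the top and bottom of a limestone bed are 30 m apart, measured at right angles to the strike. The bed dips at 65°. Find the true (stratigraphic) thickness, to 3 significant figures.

True thickness t = w · sin(dip) = 30 × sin 65°
t = 30 × 0.9063 = 27.189 m

27.2 m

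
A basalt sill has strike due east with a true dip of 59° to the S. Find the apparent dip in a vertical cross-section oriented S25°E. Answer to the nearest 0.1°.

The section lies 65° from the strike.
tan(apparent dip) = tan 59° · sin 65° = 1.5083
α = arctan(1.5083) = 56.46°

56.5°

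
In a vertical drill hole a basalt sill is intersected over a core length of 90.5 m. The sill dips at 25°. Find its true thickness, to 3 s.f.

82.0 m

True thickness t = h · cos(dip) = 90.5 × cos 25°
t = 90.5 × 0.9063 = 82.021 m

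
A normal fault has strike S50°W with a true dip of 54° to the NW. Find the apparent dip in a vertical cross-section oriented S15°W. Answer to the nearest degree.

38°

The section lies 35° from the strike.
tan(apparent dip) = tan 54° · sin 35° = 0.7895
apparent dip = arctan 0.7895 = 38.29°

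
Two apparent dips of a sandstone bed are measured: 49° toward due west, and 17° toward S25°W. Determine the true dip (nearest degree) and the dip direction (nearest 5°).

true dip 49°, dip direction 280°

Represent each trace as a vector plunging at its apparent dip toward its trend (east-north-up frame): v₁ = (-0.656, -0.000, -0.755), v₂ = (-0.404, -0.867, -0.292).
The plane normal is n = v₁ × v₂ ∝ (-0.654, 0.113, 0.569).
Dip δ = arctan(|n_h|/n_z) = arctan(0.664/0.569) = 49.4°.
Dip direction = atan2(-0.654, 0.113) = 280° (azimuth of n's horizontal projection).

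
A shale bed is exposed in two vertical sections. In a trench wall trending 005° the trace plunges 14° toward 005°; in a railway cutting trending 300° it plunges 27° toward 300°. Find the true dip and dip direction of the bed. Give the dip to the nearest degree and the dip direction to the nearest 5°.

Represent each trace as a vector plunging at its apparent dip toward its trend (east-north-up frame): v₁ = (0.085, 0.967, -0.242), v₂ = (-0.772, 0.446, -0.454).
n = v₁ × v₂ = (-0.331, 0.225, 0.784) (taken with n_z > 0).
True dip = arccos(n_z / |n|) = arccos(0.8905) = 27.1°.
Dip direction = atan2(-0.331, 0.225) = 304° (azimuth of n's horizontal projection).

true dip 27°, dip direction 305°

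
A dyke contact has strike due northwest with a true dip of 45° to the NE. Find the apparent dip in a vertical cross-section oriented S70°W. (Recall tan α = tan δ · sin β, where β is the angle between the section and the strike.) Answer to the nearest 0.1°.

Angle between strike (due northwest) and section (S70°W): β = 65°.
tan α = tan 45° × sin 65° = 1.0000 × 0.9063 = 0.9063
α = arctan(0.9063) = 42.19°

42.2°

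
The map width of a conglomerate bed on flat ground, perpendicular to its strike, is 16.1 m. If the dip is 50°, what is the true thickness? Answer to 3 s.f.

True thickness t = w · sin(dip) = 16.1 × sin 50°
t = 16.1 × 0.7660 = 12.333 m

12.3 m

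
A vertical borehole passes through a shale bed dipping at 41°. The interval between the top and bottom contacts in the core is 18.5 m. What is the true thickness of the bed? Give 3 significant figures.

14.0 m

True thickness t = h · cos(dip) = 18.5 × cos 41°
t = 18.5 × 0.7547 = 13.962 m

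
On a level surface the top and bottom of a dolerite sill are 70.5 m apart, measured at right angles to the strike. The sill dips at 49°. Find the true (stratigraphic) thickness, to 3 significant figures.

53.2 m

True thickness t = w · sin(dip) = 70.5 × sin 49°
t = 70.5 × 0.7547 = 53.207 m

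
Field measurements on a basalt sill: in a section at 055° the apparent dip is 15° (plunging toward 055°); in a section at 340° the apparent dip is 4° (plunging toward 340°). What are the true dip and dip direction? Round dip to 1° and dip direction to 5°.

The two traces are lines in the plane: v₁ = (sin 55°·cos 15°, cos 55°·cos 15°, −sin 15°), v₂ = (sin 340°·cos 4°, cos 340°·cos 4°, −sin 4°).
The plane normal is n = v₁ × v₂ ∝ (0.204, 0.143, 0.931).
tan δ = √(n_x²+n_y²)/n_z = 0.249/0.931, so δ = 15.0°.
Dip direction = atan2(0.204, 0.143) = 55° (azimuth of n's horizontal projection).

true dip 15°, dip direction 055°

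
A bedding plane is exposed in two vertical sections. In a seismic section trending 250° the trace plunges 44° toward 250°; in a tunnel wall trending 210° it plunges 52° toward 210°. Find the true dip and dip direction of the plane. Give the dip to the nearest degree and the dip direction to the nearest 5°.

true dip 52°, dip direction 210°

Represent each trace as a vector plunging at its apparent dip toward its trend (east-north-up frame): v₁ = (-0.676, -0.246, -0.695), v₂ = (-0.308, -0.533, -0.788).
Cross product v₁ × v₂ gives the pole to the plane: n ∝ (-0.177, -0.319, 0.285).
Dip δ = arctan(|n_h|/n_z) = arctan(0.364/0.285) = 52.0°.
Dip direction = atan2(-0.177, -0.319) = 209° (azimuth of n's horizontal projection).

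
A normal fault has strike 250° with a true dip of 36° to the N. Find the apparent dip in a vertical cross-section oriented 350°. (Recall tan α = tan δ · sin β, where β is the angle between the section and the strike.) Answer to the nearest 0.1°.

The section lies 80° from the strike.
tan(apparent dip) = tan 36° · sin 80° = 0.7155
α = arctan(0.7155) = 35.58°

35.6°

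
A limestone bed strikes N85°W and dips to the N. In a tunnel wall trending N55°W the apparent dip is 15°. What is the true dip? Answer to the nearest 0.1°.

β = acute angle between strike N85°W and section N55°W = 30°.
tan(true dip) = tan 15° / sin 30° = 0.5359
δ = arctan(0.5359) = 28.19°

28.2°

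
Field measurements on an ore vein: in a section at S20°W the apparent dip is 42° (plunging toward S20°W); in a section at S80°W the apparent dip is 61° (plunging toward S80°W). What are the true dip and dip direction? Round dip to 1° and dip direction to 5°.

The two traces are lines in the plane: v₁ = (sin 200°·cos 42°, cos 200°·cos 42°, −sin 42°), v₂ = (sin 260°·cos 61°, cos 260°·cos 61°, −sin 61°).
Cross product v₁ × v₂ gives the pole to the plane: n ∝ (-0.554, -0.097, 0.312).
True dip = arccos(n_z / |n|) = arccos(0.4848) = 61.0°.
The horizontal component of n points toward azimuth atan2(n_x, n_y) = 260°, the dip direction.

true dip 61°, dip direction 260°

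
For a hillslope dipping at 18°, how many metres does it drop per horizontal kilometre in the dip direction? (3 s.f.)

drop per km = 1000 × tan 18° = 1000 × 0.3249

325 m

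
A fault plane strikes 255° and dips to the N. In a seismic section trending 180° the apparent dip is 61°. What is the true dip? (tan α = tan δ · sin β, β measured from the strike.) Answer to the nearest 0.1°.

The section is 75° from the strike.
tan(true dip) = tan 61° / sin 75° = 1.8677
δ = arctan(1.8677) = 61.83°

61.8°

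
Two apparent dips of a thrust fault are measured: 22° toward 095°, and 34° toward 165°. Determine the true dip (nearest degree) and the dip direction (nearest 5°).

true dip 35°, dip direction 150°

Each apparent-dip line lies in the plane. As unit vectors (x east, y north, z up), v₁ plunges 22°→095° and v₂ plunges 34°→165°.
Cross product v₁ × v₂ gives the pole to the plane: n ∝ (0.255, -0.436, 0.722).
tan δ = √(n_x²+n_y²)/n_z = 0.505/0.722, so δ = 35.0°.
Dip direction = azimuth of (n_x, n_y) = atan2(0.255, -0.436) = 150°.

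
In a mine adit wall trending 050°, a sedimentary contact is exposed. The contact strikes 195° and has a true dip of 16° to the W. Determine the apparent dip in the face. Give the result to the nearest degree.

The section lies 35° from the strike.
tan α = tan 16° × sin 35° = 0.2867 × 0.5736 = 0.1645
apparent dip = arctan 0.1645 = 9.34°

9°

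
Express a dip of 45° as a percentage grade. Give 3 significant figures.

100%

grade % = 100 × tan 45° = 100 × 1.0000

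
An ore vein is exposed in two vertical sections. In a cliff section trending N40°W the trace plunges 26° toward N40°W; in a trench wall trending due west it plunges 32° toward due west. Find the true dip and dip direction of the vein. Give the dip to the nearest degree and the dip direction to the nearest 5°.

Represent each trace as a vector plunging at its apparent dip toward its trend (east-north-up frame): v₁ = (-0.578, 0.689, -0.438), v₂ = (-0.848, -0.000, -0.530).
n = v₁ × v₂ = (-0.365, 0.066, 0.584) (taken with n_z > 0).
tan δ = √(n_x²+n_y²)/n_z = 0.371/0.584, so δ = 32.4°.
The horizontal component of n points toward azimuth atan2(n_x, n_y) = 280°, the dip direction.

true dip 32°, dip direction 280°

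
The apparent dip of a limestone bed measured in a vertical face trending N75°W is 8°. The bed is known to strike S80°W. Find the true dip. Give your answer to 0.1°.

The section is 25° from the strike.
tan δ = tan α / sin β = tan 8° / sin 25° = 0.1405 / 0.4226 = 0.3325
true dip = arctan 0.3325 = 18.39°

18.4°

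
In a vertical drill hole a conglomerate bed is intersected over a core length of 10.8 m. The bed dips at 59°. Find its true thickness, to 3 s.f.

5.56 m

True thickness t = h · cos(dip) = 10.8 × cos 59°
t = 10.8 × 0.5150 = 5.562 m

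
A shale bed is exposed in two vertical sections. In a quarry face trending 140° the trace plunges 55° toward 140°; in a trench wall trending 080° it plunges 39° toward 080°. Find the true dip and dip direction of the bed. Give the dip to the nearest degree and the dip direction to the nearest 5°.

true dip 55°, dip direction 135°

Each apparent-dip line lies in the plane. As unit vectors (x east, y north, z up), v₁ plunges 55°→140° and v₂ plunges 39°→080°.
n = v₁ × v₂ = (0.387, -0.395, 0.386) (taken with n_z > 0).
tan δ = √(n_x²+n_y²)/n_z = 0.553/0.386, so δ = 55.1°.
The horizontal component of n points toward azimuth atan2(n_x, n_y) = 136°, the dip direction.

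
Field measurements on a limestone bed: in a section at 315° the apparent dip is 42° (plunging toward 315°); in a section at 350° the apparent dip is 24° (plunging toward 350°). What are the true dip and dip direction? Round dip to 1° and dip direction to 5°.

true dip 46°, dip direction 285°

Each apparent-dip line lies in the plane. As unit vectors (x east, y north, z up), v₁ plunges 42°→315° and v₂ plunges 24°→350°.
n = v₁ × v₂ = (-0.388, 0.108, 0.389) (taken with n_z > 0).
True dip = arccos(n_z / |n|) = arccos(0.6950) = 46.0°.
The horizontal component of n points toward azimuth atan2(n_x, n_y) = 285°, the dip direction.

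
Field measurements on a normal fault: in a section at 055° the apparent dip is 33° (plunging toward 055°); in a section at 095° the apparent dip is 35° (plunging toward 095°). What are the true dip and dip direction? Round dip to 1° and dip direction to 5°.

true dip 36°, dip direction 080°

The two traces are lines in the plane: v₁ = (sin 55°·cos 33°, cos 55°·cos 33°, −sin 33°), v₂ = (sin 95°·cos 35°, cos 95°·cos 35°, −sin 35°).
The plane normal is n = v₁ × v₂ ∝ (0.315, 0.050, 0.442).
Dip δ = arctan(|n_h|/n_z) = arctan(0.319/0.442) = 35.8°.
Dip direction = atan2(0.315, 0.050) = 81° (azimuth of n's horizontal projection).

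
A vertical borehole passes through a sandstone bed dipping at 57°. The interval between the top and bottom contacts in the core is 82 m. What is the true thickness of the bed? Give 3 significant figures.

True thickness t = h · cos(dip) = 82 × cos 57°
t = 82 × 0.5446 = 44.660 m

44.7 m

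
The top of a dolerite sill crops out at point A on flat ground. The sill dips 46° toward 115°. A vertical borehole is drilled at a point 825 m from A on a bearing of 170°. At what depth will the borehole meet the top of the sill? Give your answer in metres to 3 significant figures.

The hole lies 55° from the dip direction, so the down-dip offset is 825 × cos 55° = 473.20 m.
Depth = down-dip offset × tan(dip) = 473.20 × tan 46° = 473.20 × 1.0355
Depth = 490.01 m

490 m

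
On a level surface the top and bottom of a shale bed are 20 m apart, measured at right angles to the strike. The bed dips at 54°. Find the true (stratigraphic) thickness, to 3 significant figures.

True thickness t = w · sin(dip) = 20 × sin 54°
t = 20 × 0.8090 = 16.180 m

16.2 m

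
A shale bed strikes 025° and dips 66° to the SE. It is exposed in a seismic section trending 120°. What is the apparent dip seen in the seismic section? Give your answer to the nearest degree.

Angle between strike (025°) and section (120°): β = 85°.
tan α = tan 66° × sin 85° = 2.2460 × 0.9962 = 2.2375
apparent dip = arctan 2.2375 = 65.92°

66°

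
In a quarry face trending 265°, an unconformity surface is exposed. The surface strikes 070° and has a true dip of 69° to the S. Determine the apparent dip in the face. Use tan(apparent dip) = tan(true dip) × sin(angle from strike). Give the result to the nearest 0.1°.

Angle between strike (070°) and section (265°): β = 15°.
tan α = tan 69° × sin 15° = 2.6051 × 0.2588 = 0.6742
α = arctan(0.6742) = 33.99°

34.0°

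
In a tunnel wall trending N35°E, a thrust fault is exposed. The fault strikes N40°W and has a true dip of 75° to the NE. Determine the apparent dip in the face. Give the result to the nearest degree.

74°

The strike is N40°W and the section trends N35°E; the acute angle between them is β = 75°.
tan(apparent dip) = tan 75° · sin 75° = 3.6049
apparent dip = arctan 3.6049 = 74.50°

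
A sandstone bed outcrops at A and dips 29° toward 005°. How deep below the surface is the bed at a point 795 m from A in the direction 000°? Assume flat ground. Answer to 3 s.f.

439 m

The hole lies 5° from the dip direction, so the down-dip offset is 795 × cos 5° = 791.97 m.
Depth = down-dip offset × tan(dip) = 791.97 × tan 29° = 791.97 × 0.5543
Depth = 439.00 m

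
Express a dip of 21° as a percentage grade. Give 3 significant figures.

38.4%

grade % = 100 × tan 21° = 100 × 0.3839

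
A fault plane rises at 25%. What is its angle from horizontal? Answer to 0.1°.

14.0°

tan θ = 25/100 = 0.2500
θ = arctan(0.2500) = 14.04°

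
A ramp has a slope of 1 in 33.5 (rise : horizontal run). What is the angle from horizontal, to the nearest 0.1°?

1.7°

tan θ = 1/33.5 = 0.0299
θ = arctan(0.0299) = 1.71°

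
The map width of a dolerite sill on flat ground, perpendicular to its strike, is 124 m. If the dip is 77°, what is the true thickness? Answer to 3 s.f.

121 m

True thickness t = w · sin(dip) = 124 × sin 77°
t = 124 × 0.9744 = 120.822 m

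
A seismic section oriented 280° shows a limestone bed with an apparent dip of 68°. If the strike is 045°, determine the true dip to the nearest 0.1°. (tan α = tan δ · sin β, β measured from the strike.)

β = acute angle between strike 045° and section 280° = 55°.
tan(true dip) = tan 68° / sin 55° = 3.0215
δ = arctan(3.0215) = 71.69°

71.7°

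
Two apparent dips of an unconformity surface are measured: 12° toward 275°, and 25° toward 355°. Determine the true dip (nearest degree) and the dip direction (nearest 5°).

true dip 26°, dip direction 340°

The two traces are lines in the plane: v₁ = (sin 275°·cos 12°, cos 275°·cos 12°, −sin 12°), v₂ = (sin 355°·cos 25°, cos 355°·cos 25°, −sin 25°).
Cross product v₁ × v₂ gives the pole to the plane: n ∝ (-0.152, 0.395, 0.873).
tan δ = √(n_x²+n_y²)/n_z = 0.423/0.873, so δ = 25.9°.
Dip direction = atan2(-0.152, 0.395) = 339° (azimuth of n's horizontal projection).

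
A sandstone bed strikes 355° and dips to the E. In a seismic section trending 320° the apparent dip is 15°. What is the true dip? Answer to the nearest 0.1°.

25.0°

β = acute angle between strike 355° and section 320° = 35°.
tan(true dip) = tan 15° / sin 35° = 0.4672
true dip = arctan 0.4672 = 25.04°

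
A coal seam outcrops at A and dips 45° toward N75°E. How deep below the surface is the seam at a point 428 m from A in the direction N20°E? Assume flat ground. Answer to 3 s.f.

The hole lies 55° from the dip direction, so the down-dip offset is 428 × cos 55° = 245.49 m.
Depth = down-dip offset × tan(dip) = 245.49 × tan 45° = 245.49 × 1.0000
Depth = 245.49 m

245 m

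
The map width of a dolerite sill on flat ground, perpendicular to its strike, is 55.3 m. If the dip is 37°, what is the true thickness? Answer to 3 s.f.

True thickness t = w · sin(dip) = 55.3 × sin 37°
t = 55.3 × 0.6018 = 33.280 m

33.3 m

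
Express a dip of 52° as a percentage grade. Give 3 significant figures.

128%

grade % = 100 × tan 52° = 100 × 1.2799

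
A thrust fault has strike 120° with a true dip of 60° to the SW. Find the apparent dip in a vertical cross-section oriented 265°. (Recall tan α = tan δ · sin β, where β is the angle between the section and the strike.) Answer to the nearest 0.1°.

44.8°

The section lies 35° from the strike.
tan α = tan 60° × sin 35° = 1.7321 × 0.5736 = 0.9935
α = arctan(0.9935) = 44.81°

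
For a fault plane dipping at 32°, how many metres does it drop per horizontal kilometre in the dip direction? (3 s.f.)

drop per km = 1000 × tan 32° = 1000 × 0.6249

625 m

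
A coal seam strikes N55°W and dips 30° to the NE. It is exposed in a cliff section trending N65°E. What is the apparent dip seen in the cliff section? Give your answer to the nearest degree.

Angle between strike (N55°W) and section (N65°E): β = 60°.
tan(apparent dip) = tan 30° · sin 60° = 0.5000
apparent dip = arctan 0.5000 = 26.57°

27°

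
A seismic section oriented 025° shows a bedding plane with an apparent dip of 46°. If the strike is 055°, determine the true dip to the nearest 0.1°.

The section is 30° from the strike.
tan(true dip) = tan 46° / sin 30° = 2.0711
δ = arctan(2.0711) = 64.23°

64.2°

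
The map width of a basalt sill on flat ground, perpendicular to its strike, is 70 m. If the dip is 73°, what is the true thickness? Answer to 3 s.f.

66.9 m

True thickness t = w · sin(dip) = 70 × sin 73°
t = 70 × 0.9563 = 66.941 m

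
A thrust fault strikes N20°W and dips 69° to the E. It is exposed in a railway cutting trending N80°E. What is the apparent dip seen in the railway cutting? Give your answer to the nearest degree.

69°

The strike is N20°W and the section trends N80°E; the acute angle between them is β = 80°.
tan(apparent dip) = tan 69° · sin 80° = 2.5655
α = arctan(2.5655) = 68.70°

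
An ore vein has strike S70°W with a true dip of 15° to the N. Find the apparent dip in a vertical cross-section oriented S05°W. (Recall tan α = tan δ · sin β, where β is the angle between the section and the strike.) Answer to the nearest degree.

14°

The strike is S70°W and the section trends S05°W; the acute angle between them is β = 65°.
tan(apparent dip) = tan 15° · sin 65° = 0.2428
apparent dip = arctan 0.2428 = 13.65°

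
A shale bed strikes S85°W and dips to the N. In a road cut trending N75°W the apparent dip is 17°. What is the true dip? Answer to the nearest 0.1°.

41.8°

The section is 20° from the strike.
tan δ = tan α / sin β = tan 17° / sin 20° = 0.3057 / 0.3420 = 0.8939
δ = arctan(0.8939) = 41.79°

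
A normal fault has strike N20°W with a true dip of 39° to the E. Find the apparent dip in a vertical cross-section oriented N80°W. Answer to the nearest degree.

Angle between strike (N20°W) and section (N80°W): β = 60°.
tan α = tan 39° × sin 60° = 0.8098 × 0.8660 = 0.7013
apparent dip = arctan 0.7013 = 35.04°

35°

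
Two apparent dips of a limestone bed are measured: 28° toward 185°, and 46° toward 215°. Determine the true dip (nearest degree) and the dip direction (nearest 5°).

true dip 52°, dip direction 250°

Each apparent-dip line lies in the plane. As unit vectors (x east, y north, z up), v₁ plunges 28°→185° and v₂ plunges 46°→215°.
The plane normal is n = v₁ × v₂ ∝ (-0.366, -0.132, 0.307).
Dip δ = arctan(|n_h|/n_z) = arctan(0.389/0.307) = 51.7°.
Dip direction = atan2(-0.366, -0.132) = 250° (azimuth of n's horizontal projection).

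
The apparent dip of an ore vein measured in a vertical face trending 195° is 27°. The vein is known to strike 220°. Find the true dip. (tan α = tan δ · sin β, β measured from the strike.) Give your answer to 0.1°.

50.3°

β = acute angle between strike 220° and section 195° = 25°.
tan δ = tan α / sin β = tan 27° / sin 25° = 0.5095 / 0.4226 = 1.2056
δ = arctan(1.2056) = 50.33°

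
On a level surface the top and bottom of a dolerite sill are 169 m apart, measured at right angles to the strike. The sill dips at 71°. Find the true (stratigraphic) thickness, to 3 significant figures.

160 m

True thickness t = w · sin(dip) = 169 × sin 71°
t = 169 × 0.9455 = 159.793 m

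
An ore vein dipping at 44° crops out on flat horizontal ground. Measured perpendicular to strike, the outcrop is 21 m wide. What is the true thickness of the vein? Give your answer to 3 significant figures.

14.6 m

True thickness t = w · sin(dip) = 21 × sin 44°
t = 21 × 0.6947 = 14.588 m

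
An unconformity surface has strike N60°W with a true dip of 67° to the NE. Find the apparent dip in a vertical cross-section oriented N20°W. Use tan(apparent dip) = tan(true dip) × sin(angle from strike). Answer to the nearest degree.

57°

The section lies 40° from the strike.
tan(apparent dip) = tan 67° · sin 40° = 1.5143
apparent dip = arctan 1.5143 = 56.56°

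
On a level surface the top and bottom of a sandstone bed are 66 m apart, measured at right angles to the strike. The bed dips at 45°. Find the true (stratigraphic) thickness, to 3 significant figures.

True thickness t = w · sin(dip) = 66 × sin 45°
t = 66 × 0.7071 = 46.669 m

46.7 m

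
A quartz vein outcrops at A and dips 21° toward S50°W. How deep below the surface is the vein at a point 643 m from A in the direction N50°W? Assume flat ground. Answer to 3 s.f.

42.9 m

The hole lies 80° from the dip direction, so the down-dip offset is 643 × cos 80° = 111.66 m.
Depth = down-dip offset × tan(dip) = 111.66 × tan 21° = 111.66 × 0.3839
Depth = 42.86 m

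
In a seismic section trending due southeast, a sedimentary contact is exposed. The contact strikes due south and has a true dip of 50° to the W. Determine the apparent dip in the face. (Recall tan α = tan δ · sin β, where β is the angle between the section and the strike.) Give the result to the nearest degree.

The strike is due south and the section trends due southeast; the acute angle between them is β = 45°.
tan α = tan 50° × sin 45° = 1.1918 × 0.7071 = 0.8427
α = arctan(0.8427) = 40.12°

40°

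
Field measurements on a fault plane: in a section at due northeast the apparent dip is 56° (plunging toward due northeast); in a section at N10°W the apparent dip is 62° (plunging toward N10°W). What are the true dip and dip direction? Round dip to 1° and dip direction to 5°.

The two traces are lines in the plane: v₁ = (sin 45°·cos 56°, cos 45°·cos 56°, −sin 56°), v₂ = (sin 350°·cos 62°, cos 350°·cos 62°, −sin 62°).
n = v₁ × v₂ = (0.034, 0.417, 0.215) (taken with n_z > 0).
tan δ = √(n_x²+n_y²)/n_z = 0.418/0.215, so δ = 62.8°.
Dip direction = atan2(0.034, 0.417) = 5° (azimuth of n's horizontal projection).

true dip 63°, dip direction 005°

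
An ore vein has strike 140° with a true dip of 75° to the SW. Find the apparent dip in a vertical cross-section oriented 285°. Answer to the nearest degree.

65°

The section lies 35° from the strike.
tan(apparent dip) = tan 75° · sin 35° = 2.1406
apparent dip = arctan 2.1406 = 64.96°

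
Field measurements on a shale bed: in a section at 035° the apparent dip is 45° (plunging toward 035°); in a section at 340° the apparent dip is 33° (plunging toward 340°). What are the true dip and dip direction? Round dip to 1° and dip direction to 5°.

The two traces are lines in the plane: v₁ = (sin 35°·cos 45°, cos 35°·cos 45°, −sin 45°), v₂ = (sin 340°·cos 33°, cos 340°·cos 33°, −sin 33°).
The plane normal is n = v₁ × v₂ ∝ (0.242, 0.424, 0.486).
Dip δ = arctan(|n_h|/n_z) = arctan(0.488/0.486) = 45.1°.
The horizontal component of n points toward azimuth atan2(n_x, n_y) = 30°, the dip direction.

true dip 45°, dip direction 030°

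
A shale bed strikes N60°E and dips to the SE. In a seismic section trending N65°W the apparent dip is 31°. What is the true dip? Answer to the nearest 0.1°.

β = acute angle between strike N60°E and section N65°W = 55°.
tan δ = tan α / sin β = tan 31° / sin 55° = 0.6009 / 0.8192 = 0.7335
δ = arctan(0.7335) = 36.26°

36.3°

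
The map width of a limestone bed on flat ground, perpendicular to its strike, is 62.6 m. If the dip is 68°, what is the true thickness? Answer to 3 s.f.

58.0 m

True thickness t = w · sin(dip) = 62.6 × sin 68°
t = 62.6 × 0.9272 = 58.042 m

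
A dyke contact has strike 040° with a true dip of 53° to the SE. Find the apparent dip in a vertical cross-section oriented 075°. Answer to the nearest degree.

37°

Angle between strike (040°) and section (075°): β = 35°.
tan α = tan 53° × sin 35° = 1.3270 × 0.5736 = 0.7612
α = arctan(0.7612) = 37.28°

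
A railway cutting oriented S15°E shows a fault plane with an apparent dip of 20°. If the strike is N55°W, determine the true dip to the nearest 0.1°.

β = acute angle between strike N55°W and section S15°E = 40°.
tan(true dip) = tan 20° / sin 40° = 0.5662
true dip = arctan 0.5662 = 29.52°

29.5°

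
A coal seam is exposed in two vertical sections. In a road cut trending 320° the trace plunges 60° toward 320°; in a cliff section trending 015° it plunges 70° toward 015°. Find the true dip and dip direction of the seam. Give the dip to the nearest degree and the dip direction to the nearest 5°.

true dip 70°, dip direction 010°

The two traces are lines in the plane: v₁ = (sin 320°·cos 60°, cos 320°·cos 60°, −sin 60°), v₂ = (sin 15°·cos 70°, cos 15°·cos 70°, −sin 70°).
The plane normal is n = v₁ × v₂ ∝ (0.074, 0.379, 0.140).
Dip δ = arctan(|n_h|/n_z) = arctan(0.386/0.140) = 70.0°.
Dip direction = azimuth of (n_x, n_y) = atan2(0.074, 0.379) = 11°.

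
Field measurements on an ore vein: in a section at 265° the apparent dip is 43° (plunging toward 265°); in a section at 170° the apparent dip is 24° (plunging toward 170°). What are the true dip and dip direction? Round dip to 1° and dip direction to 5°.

true dip 47°, dip direction 235°

Represent each trace as a vector plunging at its apparent dip toward its trend (east-north-up frame): v₁ = (-0.729, -0.064, -0.682), v₂ = (0.159, -0.900, -0.407).
The plane normal is n = v₁ × v₂ ∝ (-0.588, -0.405, 0.666).
tan δ = √(n_x²+n_y²)/n_z = 0.713/0.666, so δ = 47.0°.
Dip direction = atan2(-0.588, -0.405) = 235° (azimuth of n's horizontal projection).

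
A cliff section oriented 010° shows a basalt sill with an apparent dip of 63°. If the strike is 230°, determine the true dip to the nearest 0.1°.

The section is 40° from the strike.
tan(true dip) = tan 63° / sin 40° = 3.0533
δ = arctan(3.0533) = 71.87°

71.9°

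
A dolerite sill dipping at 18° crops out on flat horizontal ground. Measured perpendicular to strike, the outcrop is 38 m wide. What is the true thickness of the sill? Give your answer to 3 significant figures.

True thickness t = w · sin(dip) = 38 × sin 18°
t = 38 × 0.3090 = 11.743 m

11.7 m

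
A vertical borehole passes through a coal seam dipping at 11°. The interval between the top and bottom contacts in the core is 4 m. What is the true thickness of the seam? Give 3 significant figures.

True thickness t = h · cos(dip) = 4 × cos 11°
t = 4 × 0.9816 = 3.927 m

3.93 m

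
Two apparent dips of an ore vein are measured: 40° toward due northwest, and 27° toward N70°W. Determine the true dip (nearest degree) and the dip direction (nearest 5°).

The two traces are lines in the plane: v₁ = (sin 315°·cos 40°, cos 315°·cos 40°, −sin 40°), v₂ = (sin 290°·cos 27°, cos 290°·cos 27°, −sin 27°).
n = v₁ × v₂ = (-0.050, 0.292, 0.288) (taken with n_z > 0).
True dip = arccos(n_z / |n|) = arccos(0.6973) = 45.8°.
Dip direction = azimuth of (n_x, n_y) = atan2(-0.050, 0.292) = 350°.

true dip 46°, dip direction 350°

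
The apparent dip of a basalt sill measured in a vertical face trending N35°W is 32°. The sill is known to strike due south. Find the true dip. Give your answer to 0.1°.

β = acute angle between strike due south and section N35°W = 35°.
tan(true dip) = tan 32° / sin 35° = 1.0894
δ = arctan(1.0894) = 47.45°

47.5°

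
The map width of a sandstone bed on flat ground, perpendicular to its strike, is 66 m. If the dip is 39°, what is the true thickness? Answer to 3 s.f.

True thickness t = w · sin(dip) = 66 × sin 39°
t = 66 × 0.6293 = 41.535 m

41.5 m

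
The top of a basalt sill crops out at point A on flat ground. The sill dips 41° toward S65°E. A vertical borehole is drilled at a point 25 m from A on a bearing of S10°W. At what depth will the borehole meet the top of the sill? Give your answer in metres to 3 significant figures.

5.62 m

The hole lies 75° from the dip direction, so the down-dip offset is 25 × cos 75° = 6.47 m.
Depth = down-dip offset × tan(dip) = 6.47 × tan 41° = 6.47 × 0.8693
Depth = 5.62 m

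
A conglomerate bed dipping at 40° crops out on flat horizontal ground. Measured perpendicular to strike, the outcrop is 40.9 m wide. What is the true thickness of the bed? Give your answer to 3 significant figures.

True thickness t = w · sin(dip) = 40.9 × sin 40°
t = 40.9 × 0.6428 = 26.290 m

26.3 m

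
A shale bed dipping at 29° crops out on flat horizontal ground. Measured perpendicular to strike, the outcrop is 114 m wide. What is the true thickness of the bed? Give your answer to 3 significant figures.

True thickness t = w · sin(dip) = 114 × sin 29°
t = 114 × 0.4848 = 55.268 m

55.3 m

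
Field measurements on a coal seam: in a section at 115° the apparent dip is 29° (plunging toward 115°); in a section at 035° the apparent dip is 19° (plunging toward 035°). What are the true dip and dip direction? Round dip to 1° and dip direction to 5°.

The two traces are lines in the plane: v₁ = (sin 115°·cos 29°, cos 115°·cos 29°, −sin 29°), v₂ = (sin 35°·cos 19°, cos 35°·cos 19°, −sin 19°).
Cross product v₁ × v₂ gives the pole to the plane: n ∝ (0.496, -0.005, 0.814).
tan δ = √(n_x²+n_y²)/n_z = 0.496/0.814, so δ = 31.3°.
Dip direction = atan2(0.496, -0.005) = 91° (azimuth of n's horizontal projection).

true dip 31°, dip direction 090°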